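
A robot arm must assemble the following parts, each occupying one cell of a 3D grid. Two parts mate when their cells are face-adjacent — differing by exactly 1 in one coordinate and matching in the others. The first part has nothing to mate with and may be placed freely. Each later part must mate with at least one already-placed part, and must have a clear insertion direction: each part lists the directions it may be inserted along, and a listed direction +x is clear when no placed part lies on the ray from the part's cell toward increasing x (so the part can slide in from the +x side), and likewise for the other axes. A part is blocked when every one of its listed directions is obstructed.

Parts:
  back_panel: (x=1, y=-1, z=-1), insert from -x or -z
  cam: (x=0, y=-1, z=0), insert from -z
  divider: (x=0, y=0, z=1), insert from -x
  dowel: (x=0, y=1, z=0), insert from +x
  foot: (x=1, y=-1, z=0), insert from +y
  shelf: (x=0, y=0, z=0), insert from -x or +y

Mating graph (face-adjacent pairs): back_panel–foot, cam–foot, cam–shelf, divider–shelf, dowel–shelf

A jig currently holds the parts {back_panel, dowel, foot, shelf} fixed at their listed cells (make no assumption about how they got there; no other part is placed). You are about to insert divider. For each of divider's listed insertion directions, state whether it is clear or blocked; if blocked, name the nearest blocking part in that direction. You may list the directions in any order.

-x: clear

-x: ray from divider(0, 0, 1) has no placed part ⇒ clear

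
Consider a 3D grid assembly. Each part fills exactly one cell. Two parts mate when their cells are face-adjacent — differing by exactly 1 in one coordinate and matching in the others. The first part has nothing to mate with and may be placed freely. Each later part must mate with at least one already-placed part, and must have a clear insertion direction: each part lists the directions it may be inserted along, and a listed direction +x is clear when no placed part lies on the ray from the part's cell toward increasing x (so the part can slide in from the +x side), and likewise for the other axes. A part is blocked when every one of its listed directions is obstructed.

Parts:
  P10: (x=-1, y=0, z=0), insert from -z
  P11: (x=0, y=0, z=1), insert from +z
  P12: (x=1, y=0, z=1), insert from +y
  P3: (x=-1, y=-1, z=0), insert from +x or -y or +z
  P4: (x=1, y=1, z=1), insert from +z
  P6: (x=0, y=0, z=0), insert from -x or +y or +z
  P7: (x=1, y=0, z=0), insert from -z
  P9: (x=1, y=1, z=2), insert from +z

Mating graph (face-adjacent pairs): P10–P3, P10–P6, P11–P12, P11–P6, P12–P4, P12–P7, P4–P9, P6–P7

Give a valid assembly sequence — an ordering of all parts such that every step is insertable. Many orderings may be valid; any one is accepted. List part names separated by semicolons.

P10; P3; P6; P7; P12; P4; P9; P11

1. P10@(-1, 0, 0) [-z clear] — {P10}
2. P3@(-1, -1, 0) [+x clear] — {P10, P3}
3. P6@(0, 0, 0) [+y clear] — {P10, P3, P6}
4. P7@(1, 0, 0) [-z clear] — {P10, P3, P6, P7}
5. P12@(1, 0, 1) [+y clear] — {P10, P12, P3, P6, P7}
6. P4@(1, 1, 1) [+z clear] — {P10, P12, P3, P4, P6, P7}
7. P9@(1, 1, 2) [+z clear] — {P10, P12, P3, P4, P6, P7, P9}
8. P11@(0, 0, 1) [+z clear] — {P10, P11, P12, P3, P4, P6, P7, P9}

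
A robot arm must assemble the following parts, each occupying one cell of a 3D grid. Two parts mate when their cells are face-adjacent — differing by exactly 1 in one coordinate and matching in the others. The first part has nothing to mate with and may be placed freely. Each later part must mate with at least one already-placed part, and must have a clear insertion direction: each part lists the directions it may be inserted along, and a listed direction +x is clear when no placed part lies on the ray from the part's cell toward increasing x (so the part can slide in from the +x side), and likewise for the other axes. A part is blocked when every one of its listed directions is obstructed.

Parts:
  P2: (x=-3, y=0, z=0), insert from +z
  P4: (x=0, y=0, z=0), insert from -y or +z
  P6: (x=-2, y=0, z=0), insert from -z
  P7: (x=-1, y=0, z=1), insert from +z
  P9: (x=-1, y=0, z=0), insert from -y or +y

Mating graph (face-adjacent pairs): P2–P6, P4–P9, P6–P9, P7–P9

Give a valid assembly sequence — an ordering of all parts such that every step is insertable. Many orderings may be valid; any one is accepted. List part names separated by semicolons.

1. P6@(-2, 0, 0) [-z clear] — {P6}
2. P9@(-1, 0, 0) [-y clear] — {P6, P9}
3. P4@(0, 0, 0) [-y clear] — {P4, P6, P9}
4. P7@(-1, 0, 1) [+z clear] — {P4, P6, P7, P9}
5. P2@(-3, 0, 0) [+z clear] — {P2, P4, P6, P7, P9}

P6; P9; P4; P7; P2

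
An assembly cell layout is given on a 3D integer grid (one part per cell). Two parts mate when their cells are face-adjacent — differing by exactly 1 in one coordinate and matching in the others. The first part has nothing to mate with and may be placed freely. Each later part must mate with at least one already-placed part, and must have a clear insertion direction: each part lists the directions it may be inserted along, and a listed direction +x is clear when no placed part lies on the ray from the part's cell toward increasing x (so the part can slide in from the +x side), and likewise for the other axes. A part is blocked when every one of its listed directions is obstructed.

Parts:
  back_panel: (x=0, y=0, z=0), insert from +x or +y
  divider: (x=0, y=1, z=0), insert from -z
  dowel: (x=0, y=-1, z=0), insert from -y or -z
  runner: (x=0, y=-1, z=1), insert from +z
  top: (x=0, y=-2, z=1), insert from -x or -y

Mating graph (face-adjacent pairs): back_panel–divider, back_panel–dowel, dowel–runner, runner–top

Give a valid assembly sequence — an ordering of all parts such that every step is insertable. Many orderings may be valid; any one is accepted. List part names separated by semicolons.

1. dowel@(0, -1, 0) [-y clear] — {dowel}
2. back_panel@(0, 0, 0) [+x clear] — {back_panel, dowel}
3. runner@(0, -1, 1) [+z clear] — {back_panel, dowel, runner}
4. top@(0, -2, 1) [-x clear] — {back_panel, dowel, runner, top}
5. divider@(0, 1, 0) [-z clear] — {back_panel, divider, dowel, runner, top}

dowel; back_panel; runner; top; divider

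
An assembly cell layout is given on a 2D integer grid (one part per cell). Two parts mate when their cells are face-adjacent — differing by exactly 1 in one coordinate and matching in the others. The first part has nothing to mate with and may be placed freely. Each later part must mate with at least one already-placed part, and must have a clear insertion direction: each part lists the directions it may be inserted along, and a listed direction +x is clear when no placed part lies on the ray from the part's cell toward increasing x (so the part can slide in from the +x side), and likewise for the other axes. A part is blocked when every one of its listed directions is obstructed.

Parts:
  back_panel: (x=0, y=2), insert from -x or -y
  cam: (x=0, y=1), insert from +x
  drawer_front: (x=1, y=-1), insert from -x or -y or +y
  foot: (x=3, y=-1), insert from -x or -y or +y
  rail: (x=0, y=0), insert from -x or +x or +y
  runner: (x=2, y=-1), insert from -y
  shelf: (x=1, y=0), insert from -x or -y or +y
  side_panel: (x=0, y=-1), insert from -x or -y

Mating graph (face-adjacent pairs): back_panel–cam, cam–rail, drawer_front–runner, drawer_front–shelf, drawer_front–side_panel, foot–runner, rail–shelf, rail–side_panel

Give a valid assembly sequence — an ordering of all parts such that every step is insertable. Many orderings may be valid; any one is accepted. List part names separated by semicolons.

rail; shelf; drawer_front; side_panel; runner; cam; foot; back_panel

1. rail@(0, 0) [-x clear] — {rail}
2. shelf@(1, 0) [-y clear] — {rail, shelf}
3. drawer_front@(1, -1) [-x clear] — {drawer_front, rail, shelf}
4. side_panel@(0, -1) [-x clear] — {drawer_front, rail, shelf, side_panel}
5. runner@(2, -1) [-y clear] — {drawer_front, rail, runner, shelf, side_panel}
6. cam@(0, 1) [+x clear] — {cam, drawer_front, rail, runner, shelf, side_panel}
7. foot@(3, -1) [-y clear] — {cam, drawer_front, foot, rail, runner, shelf, side_panel}
8. back_panel@(0, 2) [-x clear] — {back_panel, cam, drawer_front, foot, rail, runner, shelf, side_panel}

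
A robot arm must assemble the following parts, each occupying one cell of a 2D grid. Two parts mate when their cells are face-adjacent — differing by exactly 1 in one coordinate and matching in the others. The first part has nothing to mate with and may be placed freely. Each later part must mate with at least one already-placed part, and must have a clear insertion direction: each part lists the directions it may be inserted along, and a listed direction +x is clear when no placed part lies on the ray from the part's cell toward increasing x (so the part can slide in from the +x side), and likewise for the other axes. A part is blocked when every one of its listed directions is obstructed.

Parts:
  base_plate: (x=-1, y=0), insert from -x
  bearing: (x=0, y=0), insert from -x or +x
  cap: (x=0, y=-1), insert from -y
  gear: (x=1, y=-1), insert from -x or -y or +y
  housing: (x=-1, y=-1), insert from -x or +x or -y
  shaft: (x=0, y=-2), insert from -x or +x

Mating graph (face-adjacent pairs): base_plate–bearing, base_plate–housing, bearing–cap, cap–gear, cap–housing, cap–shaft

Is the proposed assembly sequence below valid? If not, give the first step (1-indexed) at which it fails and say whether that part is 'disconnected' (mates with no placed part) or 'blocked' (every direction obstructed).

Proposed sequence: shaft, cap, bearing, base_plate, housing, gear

1. shaft@(0, -2) [-x clear] — {shaft}
2. cap@(0, -1) — -y all obstructed ⇒ blocked

Invalid at step 2 (blocked)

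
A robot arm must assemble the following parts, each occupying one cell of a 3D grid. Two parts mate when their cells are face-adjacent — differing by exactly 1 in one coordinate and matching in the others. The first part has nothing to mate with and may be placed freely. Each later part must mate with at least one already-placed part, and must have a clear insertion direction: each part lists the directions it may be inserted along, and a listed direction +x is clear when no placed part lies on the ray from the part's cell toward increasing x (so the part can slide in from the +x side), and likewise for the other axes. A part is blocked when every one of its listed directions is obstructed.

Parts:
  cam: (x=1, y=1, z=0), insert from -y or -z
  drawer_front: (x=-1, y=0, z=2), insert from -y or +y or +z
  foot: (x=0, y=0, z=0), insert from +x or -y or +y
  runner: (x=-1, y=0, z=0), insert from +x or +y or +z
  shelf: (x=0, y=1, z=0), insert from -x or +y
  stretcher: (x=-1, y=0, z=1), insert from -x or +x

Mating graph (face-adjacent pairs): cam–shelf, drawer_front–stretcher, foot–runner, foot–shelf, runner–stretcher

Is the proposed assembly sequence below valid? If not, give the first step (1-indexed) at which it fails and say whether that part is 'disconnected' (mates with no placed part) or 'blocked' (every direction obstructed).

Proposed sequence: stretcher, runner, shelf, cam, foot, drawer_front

1. stretcher@(-1, 0, 1) [-x clear] — {stretcher}
2. runner@(-1, 0, 0) [+x clear] — {runner, stretcher}
3. shelf@(0, 1, 0) — no placed neighbour ⇒ disconnected

Invalid at step 3 (disconnected)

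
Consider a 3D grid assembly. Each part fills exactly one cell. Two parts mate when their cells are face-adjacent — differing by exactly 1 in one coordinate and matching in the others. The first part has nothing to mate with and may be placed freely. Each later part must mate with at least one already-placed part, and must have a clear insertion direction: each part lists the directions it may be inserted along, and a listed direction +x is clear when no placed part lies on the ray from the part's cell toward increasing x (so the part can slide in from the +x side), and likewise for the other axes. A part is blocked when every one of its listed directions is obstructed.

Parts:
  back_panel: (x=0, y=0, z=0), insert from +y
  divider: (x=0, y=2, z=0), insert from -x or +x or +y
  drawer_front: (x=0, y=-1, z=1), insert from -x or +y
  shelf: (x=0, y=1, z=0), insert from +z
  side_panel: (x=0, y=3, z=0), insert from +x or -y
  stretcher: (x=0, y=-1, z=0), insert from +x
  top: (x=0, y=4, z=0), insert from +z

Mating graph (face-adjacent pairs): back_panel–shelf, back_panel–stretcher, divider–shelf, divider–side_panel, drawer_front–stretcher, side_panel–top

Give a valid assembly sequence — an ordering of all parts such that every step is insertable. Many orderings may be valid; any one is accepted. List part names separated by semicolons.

back_panel; stretcher; drawer_front; shelf; divider; side_panel; top

1. back_panel@(0, 0, 0) [+y clear] — {back_panel}
2. stretcher@(0, -1, 0) [+x clear] — {back_panel, stretcher}
3. drawer_front@(0, -1, 1) [-x clear] — {back_panel, drawer_front, stretcher}
4. shelf@(0, 1, 0) [+z clear] — {back_panel, drawer_front, shelf, stretcher}
5. divider@(0, 2, 0) [-x clear] — {back_panel, divider, drawer_front, shelf, stretcher}
6. side_panel@(0, 3, 0) [+x clear] — {back_panel, divider, drawer_front, shelf, side_panel, stretcher}
7. top@(0, 4, 0) [+z clear] — {back_panel, divider, drawer_front, shelf, side_panel, stretcher, top}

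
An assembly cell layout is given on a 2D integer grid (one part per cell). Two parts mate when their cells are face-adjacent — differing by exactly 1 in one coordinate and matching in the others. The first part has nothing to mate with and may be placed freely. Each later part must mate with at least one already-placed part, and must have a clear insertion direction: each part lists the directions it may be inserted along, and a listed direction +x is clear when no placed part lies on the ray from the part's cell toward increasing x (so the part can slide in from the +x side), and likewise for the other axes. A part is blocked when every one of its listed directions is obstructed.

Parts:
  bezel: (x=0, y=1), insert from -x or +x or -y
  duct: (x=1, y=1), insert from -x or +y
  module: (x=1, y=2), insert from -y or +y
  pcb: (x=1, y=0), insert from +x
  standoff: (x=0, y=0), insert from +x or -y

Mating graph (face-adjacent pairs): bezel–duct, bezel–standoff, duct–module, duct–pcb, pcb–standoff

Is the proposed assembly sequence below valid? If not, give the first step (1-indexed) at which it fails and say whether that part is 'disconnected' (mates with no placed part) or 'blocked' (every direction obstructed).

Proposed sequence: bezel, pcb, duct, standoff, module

Invalid at step 2 (disconnected)

1. bezel@(0, 1) [-x clear] — {bezel}
2. pcb@(1, 0) — no placed neighbour ⇒ disconnected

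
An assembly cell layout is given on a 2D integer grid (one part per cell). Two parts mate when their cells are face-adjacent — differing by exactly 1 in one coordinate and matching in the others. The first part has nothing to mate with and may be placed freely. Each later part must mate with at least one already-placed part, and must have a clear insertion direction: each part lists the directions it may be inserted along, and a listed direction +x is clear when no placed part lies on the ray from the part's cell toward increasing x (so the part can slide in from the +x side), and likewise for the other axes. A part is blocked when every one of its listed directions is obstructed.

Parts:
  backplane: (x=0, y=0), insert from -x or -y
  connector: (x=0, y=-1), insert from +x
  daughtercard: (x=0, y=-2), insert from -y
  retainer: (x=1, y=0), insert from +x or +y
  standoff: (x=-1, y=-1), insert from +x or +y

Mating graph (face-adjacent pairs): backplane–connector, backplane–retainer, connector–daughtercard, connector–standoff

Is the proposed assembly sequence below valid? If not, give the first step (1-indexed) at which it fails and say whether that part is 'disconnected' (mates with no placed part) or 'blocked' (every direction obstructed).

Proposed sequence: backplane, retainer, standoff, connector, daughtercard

Invalid at step 3 (disconnected)

1. backplane@(0, 0) [-x clear] — {backplane}
2. retainer@(1, 0) [+x clear] — {backplane, retainer}
3. standoff@(-1, -1) — no placed neighbour ⇒ disconnected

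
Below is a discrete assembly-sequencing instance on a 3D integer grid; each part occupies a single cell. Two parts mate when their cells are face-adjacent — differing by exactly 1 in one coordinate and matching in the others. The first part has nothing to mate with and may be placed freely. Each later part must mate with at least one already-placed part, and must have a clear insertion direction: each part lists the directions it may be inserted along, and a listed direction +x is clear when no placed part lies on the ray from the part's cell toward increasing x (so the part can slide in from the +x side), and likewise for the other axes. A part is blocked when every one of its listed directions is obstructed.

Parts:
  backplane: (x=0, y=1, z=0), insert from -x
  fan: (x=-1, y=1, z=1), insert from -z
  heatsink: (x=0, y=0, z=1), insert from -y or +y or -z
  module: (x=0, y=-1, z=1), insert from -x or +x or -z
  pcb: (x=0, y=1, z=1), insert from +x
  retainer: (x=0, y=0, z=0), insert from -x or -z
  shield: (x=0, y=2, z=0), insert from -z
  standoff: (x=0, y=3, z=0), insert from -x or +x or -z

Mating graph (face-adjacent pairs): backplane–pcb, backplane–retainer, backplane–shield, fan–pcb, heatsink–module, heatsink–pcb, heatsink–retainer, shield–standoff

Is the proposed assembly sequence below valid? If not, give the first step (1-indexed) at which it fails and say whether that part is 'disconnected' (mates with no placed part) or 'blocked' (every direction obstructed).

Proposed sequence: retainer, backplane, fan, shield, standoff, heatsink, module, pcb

1. retainer@(0, 0, 0) [-x clear] — {retainer}
2. backplane@(0, 1, 0) [-x clear] — {backplane, retainer}
3. fan@(-1, 1, 1) — no placed neighbour ⇒ disconnected

Invalid at step 3 (disconnected)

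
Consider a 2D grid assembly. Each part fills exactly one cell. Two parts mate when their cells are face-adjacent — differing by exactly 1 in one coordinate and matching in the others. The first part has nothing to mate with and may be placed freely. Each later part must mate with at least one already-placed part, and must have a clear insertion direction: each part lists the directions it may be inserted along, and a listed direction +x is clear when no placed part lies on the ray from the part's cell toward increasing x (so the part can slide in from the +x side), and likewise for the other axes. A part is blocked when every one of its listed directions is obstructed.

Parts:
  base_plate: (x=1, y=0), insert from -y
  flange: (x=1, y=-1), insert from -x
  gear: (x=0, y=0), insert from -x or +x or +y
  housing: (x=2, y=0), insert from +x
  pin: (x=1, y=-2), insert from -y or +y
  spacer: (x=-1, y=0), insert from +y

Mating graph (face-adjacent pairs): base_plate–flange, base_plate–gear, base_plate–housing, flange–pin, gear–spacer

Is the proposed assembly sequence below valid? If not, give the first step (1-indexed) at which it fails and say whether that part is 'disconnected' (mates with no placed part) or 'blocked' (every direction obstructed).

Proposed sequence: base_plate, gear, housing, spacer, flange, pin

Valid

1. base_plate@(1, 0) [-y clear] — {base_plate}
2. gear@(0, 0) [-x clear] — {base_plate, gear}
3. housing@(2, 0) [+x clear] — {base_plate, gear, housing}
4. spacer@(-1, 0) [+y clear] — {base_plate, gear, housing, spacer}
5. flange@(1, -1) [-x clear] — {base_plate, flange, gear, housing, spacer}
6. pin@(1, -2) [-y clear] — {base_plate, flange, gear, housing, pin, spacer}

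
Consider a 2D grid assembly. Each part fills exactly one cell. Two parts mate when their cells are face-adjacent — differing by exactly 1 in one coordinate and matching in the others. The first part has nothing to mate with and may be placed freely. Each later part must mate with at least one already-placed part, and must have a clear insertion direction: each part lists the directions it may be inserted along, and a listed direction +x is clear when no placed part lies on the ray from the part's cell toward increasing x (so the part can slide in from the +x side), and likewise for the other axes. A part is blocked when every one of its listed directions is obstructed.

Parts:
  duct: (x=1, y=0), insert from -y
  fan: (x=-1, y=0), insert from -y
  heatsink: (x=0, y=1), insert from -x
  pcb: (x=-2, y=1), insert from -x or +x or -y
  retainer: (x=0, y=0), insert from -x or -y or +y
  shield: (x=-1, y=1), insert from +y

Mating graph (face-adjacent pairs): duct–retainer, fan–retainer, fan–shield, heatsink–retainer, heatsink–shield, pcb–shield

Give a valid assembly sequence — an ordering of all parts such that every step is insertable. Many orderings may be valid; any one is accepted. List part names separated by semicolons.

fan; retainer; duct; heatsink; shield; pcb

1. fan@(-1, 0) [-y clear] — {fan}
2. retainer@(0, 0) [-y clear] — {fan, retainer}
3. duct@(1, 0) [-y clear] — {duct, fan, retainer}
4. heatsink@(0, 1) [-x clear] — {duct, fan, heatsink, retainer}
5. shield@(-1, 1) [+y clear] — {duct, fan, heatsink, retainer, shield}
6. pcb@(-2, 1) [-x clear] — {duct, fan, heatsink, pcb, retainer, shield}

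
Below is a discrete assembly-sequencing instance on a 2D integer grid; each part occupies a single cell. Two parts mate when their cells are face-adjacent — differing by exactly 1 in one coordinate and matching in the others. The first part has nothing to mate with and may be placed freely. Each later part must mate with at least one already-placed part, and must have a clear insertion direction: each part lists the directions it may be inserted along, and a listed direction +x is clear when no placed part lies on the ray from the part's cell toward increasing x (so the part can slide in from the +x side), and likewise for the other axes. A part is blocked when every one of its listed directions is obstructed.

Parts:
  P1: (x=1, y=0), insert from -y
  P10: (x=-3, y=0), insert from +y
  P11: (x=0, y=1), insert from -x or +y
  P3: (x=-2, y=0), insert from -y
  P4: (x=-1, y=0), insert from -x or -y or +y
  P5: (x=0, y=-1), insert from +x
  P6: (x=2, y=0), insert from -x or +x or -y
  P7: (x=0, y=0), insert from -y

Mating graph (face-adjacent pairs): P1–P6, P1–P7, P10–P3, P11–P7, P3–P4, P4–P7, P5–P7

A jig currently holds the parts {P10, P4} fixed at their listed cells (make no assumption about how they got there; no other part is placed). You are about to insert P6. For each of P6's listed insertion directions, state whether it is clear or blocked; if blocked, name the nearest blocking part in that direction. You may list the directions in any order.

+x: clear; -x: blocked by P4; -y: clear

-x: nearest on ray is P4@(-1, 0) ⇒ blocked
+x: ray from P6(2, 0) has no placed part ⇒ clear
-y: ray from P6(2, 0) has no placed part ⇒ clear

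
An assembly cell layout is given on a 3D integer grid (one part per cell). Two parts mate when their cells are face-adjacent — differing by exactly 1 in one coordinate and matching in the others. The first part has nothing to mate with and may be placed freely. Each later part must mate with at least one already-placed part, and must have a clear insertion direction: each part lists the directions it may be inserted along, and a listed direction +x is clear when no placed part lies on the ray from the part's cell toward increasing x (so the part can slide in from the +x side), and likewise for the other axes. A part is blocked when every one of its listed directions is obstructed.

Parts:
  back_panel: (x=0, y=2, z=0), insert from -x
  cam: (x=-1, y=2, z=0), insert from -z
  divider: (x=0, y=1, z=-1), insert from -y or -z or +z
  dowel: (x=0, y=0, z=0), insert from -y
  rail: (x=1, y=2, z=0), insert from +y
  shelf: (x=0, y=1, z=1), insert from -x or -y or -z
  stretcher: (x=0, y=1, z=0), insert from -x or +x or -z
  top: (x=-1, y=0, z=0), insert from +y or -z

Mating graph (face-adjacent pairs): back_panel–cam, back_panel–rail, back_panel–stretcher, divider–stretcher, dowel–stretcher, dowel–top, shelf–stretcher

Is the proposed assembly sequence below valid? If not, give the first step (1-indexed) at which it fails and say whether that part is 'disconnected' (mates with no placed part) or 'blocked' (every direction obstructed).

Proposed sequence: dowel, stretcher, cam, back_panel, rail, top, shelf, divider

Invalid at step 3 (disconnected)

1. dowel@(0, 0, 0) [-y clear] — {dowel}
2. stretcher@(0, 1, 0) [-x clear] — {dowel, stretcher}
3. cam@(-1, 2, 0) — no placed neighbour ⇒ disconnected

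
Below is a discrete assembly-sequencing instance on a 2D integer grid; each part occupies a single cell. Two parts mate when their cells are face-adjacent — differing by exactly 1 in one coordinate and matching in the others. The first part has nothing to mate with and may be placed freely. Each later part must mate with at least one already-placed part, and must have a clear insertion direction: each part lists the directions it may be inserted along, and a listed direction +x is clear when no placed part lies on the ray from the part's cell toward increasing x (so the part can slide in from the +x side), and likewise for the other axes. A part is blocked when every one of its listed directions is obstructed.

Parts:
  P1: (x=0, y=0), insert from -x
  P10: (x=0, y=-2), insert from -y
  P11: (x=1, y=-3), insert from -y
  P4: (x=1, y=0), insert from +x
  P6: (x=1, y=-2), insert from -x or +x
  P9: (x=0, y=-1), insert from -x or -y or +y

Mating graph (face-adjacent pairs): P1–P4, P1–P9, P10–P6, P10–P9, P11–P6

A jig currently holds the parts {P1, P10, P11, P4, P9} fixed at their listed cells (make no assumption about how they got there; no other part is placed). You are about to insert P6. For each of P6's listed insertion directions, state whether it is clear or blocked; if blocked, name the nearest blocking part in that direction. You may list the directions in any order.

-x: nearest on ray is P10@(0, -2) ⇒ blocked
+x: ray from P6(1, -2) has no placed part ⇒ clear

+x: clear; -x: blocked by P10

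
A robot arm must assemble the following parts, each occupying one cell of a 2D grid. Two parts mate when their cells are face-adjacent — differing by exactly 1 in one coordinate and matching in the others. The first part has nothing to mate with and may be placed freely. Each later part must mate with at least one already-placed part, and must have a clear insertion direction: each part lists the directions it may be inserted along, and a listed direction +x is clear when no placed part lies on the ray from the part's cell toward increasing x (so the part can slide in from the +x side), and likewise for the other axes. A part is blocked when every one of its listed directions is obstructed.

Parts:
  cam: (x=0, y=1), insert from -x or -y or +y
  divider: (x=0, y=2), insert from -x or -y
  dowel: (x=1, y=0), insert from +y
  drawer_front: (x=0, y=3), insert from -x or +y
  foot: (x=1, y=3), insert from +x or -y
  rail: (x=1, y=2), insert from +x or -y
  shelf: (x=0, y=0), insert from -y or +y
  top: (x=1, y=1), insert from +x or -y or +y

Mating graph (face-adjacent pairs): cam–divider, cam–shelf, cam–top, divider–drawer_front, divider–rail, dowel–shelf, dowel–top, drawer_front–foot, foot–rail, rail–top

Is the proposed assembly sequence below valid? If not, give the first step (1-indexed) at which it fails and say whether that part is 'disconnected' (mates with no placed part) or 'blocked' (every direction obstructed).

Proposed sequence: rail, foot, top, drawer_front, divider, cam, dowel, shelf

1. rail@(1, 2) [+x clear] — {rail}
2. foot@(1, 3) [+x clear] — {foot, rail}
3. top@(1, 1) [+x clear] — {foot, rail, top}
4. drawer_front@(0, 3) [-x clear] — {drawer_front, foot, rail, top}
5. divider@(0, 2) [-x clear] — {divider, drawer_front, foot, rail, top}
6. cam@(0, 1) [-x clear] — {cam, divider, drawer_front, foot, rail, top}
7. dowel@(1, 0) — +y all obstructed ⇒ blocked

Invalid at step 7 (blocked)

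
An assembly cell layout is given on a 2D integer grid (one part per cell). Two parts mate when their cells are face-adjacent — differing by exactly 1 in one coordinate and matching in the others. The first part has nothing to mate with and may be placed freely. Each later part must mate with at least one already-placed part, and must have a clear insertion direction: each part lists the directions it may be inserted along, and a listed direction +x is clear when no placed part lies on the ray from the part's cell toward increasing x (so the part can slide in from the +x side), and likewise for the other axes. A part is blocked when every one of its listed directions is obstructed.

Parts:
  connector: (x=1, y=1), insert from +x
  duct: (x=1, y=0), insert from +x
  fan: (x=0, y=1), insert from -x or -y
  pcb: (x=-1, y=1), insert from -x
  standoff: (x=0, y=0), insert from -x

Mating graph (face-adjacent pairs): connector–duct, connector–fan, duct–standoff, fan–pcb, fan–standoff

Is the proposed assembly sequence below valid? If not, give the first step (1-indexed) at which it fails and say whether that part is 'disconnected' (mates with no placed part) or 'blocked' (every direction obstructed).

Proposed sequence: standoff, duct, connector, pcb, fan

1. standoff@(0, 0) [-x clear] — {standoff}
2. duct@(1, 0) [+x clear] — {duct, standoff}
3. connector@(1, 1) [+x clear] — {connector, duct, standoff}
4. pcb@(-1, 1) — no placed neighbour ⇒ disconnected

Invalid at step 4 (disconnected)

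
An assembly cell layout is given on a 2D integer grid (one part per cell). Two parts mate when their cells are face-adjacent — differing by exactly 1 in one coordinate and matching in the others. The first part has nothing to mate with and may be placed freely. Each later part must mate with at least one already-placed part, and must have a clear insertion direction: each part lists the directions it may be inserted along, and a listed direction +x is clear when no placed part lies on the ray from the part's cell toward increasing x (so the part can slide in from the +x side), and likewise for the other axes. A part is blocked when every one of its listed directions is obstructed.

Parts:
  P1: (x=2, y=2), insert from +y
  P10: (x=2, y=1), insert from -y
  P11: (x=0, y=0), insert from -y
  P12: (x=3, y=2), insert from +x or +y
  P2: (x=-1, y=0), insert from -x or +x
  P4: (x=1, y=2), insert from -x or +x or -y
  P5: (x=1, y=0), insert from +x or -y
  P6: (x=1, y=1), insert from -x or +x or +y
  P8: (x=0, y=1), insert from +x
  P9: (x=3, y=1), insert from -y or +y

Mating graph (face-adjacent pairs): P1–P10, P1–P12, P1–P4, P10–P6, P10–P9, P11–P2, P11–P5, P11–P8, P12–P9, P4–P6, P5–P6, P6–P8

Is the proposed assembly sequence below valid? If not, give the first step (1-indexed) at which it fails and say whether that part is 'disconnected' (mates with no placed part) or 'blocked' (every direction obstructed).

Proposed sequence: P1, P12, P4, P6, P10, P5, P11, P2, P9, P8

Invalid at step 10 (blocked)

1. P1@(2, 2) [+y clear] — {P1}
2. P12@(3, 2) [+x clear] — {P1, P12}
3. P4@(1, 2) [-x clear] — {P1, P12, P4}
4. P6@(1, 1) [-x clear] — {P1, P12, P4, P6}
5. P10@(2, 1) [-y clear] — {P1, P10, P12, P4, P6}
6. P5@(1, 0) [+x clear] — {P1, P10, P12, P4, P5, P6}
7. P11@(0, 0) [-y clear] — {P1, P10, P11, P12, P4, P5, P6}
8. P2@(-1, 0) [-x clear] — {P1, P10, P11, P12, P2, P4, P5, P6}
9. P9@(3, 1) [-y clear] — {P1, P10, P11, P12, P2, P4, P5, P6, P9}
10. P8@(0, 1) — +x all obstructed ⇒ blocked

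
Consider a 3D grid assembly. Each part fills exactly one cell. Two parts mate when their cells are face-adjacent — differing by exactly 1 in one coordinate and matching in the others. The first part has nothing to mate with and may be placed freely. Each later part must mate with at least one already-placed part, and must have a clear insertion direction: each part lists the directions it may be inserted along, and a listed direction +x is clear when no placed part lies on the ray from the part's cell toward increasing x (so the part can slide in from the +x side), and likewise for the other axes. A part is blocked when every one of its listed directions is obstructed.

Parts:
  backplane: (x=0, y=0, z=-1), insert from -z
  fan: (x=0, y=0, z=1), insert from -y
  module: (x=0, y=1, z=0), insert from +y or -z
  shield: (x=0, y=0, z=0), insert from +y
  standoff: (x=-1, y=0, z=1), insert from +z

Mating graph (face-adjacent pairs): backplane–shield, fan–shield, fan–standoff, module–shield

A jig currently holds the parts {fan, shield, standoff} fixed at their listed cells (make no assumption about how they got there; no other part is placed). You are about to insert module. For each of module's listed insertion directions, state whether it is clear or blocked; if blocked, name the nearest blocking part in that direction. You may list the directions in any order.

+y: ray from module(0, 1, 0) has no placed part ⇒ clear
-z: ray from module(0, 1, 0) has no placed part ⇒ clear

+y: clear; -z: clear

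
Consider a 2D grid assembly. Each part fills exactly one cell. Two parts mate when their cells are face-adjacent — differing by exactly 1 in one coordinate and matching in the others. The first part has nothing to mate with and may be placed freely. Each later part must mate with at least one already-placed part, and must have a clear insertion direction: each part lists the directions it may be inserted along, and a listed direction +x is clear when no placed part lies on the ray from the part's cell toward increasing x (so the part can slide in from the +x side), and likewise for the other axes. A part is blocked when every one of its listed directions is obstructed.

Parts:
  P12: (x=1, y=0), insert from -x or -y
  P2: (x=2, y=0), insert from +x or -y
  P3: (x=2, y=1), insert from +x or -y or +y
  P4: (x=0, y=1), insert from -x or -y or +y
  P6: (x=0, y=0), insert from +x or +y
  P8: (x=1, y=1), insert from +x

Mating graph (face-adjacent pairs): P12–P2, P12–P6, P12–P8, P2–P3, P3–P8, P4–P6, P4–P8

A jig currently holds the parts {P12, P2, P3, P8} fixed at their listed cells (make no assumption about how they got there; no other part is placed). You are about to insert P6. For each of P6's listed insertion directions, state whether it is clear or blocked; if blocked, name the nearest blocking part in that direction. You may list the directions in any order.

+x: blocked by P12; +y: clear

+x: nearest on ray is P12@(1, 0) ⇒ blocked
+y: ray from P6(0, 0) has no placed part ⇒ clear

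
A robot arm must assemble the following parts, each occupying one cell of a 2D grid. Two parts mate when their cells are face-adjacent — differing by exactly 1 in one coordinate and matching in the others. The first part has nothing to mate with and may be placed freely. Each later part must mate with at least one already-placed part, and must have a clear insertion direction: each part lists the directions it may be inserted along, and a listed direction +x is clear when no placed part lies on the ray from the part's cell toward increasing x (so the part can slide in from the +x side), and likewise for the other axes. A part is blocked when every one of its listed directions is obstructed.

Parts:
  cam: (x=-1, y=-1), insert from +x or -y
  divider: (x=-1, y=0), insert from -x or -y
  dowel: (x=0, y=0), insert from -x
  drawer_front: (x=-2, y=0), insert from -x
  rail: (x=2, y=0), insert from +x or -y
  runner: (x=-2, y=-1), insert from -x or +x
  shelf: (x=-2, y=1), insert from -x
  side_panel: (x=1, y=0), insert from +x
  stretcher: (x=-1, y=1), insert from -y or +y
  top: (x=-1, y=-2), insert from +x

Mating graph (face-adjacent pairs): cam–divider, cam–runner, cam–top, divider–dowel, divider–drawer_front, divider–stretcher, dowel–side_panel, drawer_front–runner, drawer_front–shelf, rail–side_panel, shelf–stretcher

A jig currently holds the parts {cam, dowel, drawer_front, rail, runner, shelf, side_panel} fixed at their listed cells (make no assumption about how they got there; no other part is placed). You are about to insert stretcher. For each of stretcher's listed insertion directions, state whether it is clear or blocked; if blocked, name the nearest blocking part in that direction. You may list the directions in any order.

+y: clear; -y: blocked by cam

-y: nearest on ray is cam@(-1, -1) ⇒ blocked
+y: ray from stretcher(-1, 1) has no placed part ⇒ clear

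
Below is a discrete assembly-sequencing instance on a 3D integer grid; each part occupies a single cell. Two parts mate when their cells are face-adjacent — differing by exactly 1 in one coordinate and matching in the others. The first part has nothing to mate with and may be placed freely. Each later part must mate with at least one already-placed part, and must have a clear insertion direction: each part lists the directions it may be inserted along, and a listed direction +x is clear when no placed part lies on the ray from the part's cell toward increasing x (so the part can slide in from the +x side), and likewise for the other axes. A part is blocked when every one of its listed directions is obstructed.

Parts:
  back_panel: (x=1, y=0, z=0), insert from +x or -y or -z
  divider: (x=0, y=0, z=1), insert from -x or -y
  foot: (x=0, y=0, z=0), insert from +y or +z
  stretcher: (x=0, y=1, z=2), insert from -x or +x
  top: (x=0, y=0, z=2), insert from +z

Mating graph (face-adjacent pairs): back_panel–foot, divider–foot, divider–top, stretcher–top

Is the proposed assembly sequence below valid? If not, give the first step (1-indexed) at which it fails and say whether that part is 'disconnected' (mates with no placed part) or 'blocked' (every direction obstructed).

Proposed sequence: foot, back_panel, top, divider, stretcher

Invalid at step 3 (disconnected)

1. foot@(0, 0, 0) [+y clear] — {foot}
2. back_panel@(1, 0, 0) [+x clear] — {back_panel, foot}
3. top@(0, 0, 2) — no placed neighbour ⇒ disconnected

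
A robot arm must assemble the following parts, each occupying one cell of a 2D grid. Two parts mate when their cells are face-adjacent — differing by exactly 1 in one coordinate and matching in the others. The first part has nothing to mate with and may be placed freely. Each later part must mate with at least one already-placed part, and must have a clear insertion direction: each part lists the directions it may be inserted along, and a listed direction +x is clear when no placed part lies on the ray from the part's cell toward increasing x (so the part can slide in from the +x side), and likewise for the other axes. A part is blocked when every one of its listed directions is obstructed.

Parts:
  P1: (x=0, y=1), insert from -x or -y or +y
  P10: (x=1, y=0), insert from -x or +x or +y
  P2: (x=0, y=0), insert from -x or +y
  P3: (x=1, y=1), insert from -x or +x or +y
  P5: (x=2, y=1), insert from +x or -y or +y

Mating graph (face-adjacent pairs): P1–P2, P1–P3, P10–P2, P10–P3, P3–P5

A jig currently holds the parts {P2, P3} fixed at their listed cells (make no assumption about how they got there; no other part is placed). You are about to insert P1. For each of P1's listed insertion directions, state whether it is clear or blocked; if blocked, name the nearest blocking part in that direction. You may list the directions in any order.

-x: ray from P1(0, 1) has no placed part ⇒ clear
-y: nearest on ray is P2@(0, 0) ⇒ blocked
+y: ray from P1(0, 1) has no placed part ⇒ clear

+y: clear; -x: clear; -y: blocked by P2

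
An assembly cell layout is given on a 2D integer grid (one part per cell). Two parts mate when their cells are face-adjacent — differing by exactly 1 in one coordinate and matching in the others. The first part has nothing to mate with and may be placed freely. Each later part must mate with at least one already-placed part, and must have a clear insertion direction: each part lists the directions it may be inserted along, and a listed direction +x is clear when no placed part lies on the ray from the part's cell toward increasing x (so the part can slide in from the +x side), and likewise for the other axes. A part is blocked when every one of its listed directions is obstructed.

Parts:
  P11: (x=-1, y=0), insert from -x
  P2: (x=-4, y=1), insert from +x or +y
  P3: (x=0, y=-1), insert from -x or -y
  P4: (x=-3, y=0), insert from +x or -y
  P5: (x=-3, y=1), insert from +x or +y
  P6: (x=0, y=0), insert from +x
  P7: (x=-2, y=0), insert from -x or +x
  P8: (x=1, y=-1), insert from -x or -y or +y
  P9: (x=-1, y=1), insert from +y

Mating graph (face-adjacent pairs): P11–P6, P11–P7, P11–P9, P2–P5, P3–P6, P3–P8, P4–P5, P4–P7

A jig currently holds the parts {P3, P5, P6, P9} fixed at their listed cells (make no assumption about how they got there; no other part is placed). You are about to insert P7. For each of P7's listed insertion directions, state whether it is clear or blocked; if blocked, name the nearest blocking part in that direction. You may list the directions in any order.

-x: ray from P7(-2, 0) has no placed part ⇒ clear
+x: nearest on ray is P6@(0, 0) ⇒ blocked

+x: blocked by P6; -x: clear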